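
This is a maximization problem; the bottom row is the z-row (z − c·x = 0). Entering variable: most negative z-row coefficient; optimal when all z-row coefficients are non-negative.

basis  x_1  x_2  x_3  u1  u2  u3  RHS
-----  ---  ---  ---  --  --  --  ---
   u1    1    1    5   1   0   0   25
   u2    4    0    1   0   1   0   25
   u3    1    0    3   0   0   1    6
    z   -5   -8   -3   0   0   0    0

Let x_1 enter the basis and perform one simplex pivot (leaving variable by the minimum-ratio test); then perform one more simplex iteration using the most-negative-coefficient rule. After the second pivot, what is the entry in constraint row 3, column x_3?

3

Ratio test on column x_1 — row 1: 25/1 = 25; row 2: 25/4 = 25/4; row 3: 6/1 = 6. Minimum is 6 at row 3 (u3 leaves); pivot element 1.
Divide row 3 by 1; eliminate column x_1 from the other rows.
Second iteration: most negative z-row entry is -8 in column x_2, so x_2 enters.
Ratio test on column x_2 — row 1: 19/1 = 19; row 2: entry 0 ≤ 0; row 3: entry 0 ≤ 0. Minimum is 19 at row 1 (u1 leaves); pivot element 1.
Divide row 1 by 1; eliminate column x_2 from the other rows.
After both pivots, the entry at constraint row 3, column x_3 is 3.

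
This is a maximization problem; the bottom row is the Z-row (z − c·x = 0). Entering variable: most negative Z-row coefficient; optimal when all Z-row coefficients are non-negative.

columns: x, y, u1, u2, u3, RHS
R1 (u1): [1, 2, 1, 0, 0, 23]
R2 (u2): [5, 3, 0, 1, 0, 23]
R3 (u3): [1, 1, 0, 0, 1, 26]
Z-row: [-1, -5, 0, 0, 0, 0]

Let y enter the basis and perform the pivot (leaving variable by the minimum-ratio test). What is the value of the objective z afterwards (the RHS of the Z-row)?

Ratio test on column y — row 1: 23/2 = 23/2; row 2: 23/3 = 23/3; row 3: 26/1 = 26. Minimum is 23/3 at row 2 (u2 leaves); pivot element 3.
Pivot on row 2; the Z-row RHS becomes 0 − (-5)·(23/3) = 115/3.

115/3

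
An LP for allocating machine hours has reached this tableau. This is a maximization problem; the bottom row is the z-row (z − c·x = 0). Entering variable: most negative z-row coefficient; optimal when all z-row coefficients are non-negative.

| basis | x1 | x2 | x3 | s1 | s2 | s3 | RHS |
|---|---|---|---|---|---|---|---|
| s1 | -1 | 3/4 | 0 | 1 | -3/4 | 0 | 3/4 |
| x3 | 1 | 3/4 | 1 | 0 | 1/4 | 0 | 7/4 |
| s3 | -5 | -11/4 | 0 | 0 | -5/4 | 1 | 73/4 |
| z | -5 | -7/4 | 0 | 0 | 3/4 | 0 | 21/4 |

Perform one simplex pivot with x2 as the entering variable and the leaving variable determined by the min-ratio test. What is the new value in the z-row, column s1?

7/3

Ratio test on column x2 — row 1: (3/4)/(3/4) = 1; row 2: (7/4)/(3/4) = 7/3; row 3: entry -11/4 ≤ 0. Minimum is 1 at row 1 (s1 leaves); pivot element 3/4.
Divide row 1 by 3/4; eliminate column x2 from the other rows.
z-row update in column s1: 0 − (-7/4)·(4/3) = 7/3.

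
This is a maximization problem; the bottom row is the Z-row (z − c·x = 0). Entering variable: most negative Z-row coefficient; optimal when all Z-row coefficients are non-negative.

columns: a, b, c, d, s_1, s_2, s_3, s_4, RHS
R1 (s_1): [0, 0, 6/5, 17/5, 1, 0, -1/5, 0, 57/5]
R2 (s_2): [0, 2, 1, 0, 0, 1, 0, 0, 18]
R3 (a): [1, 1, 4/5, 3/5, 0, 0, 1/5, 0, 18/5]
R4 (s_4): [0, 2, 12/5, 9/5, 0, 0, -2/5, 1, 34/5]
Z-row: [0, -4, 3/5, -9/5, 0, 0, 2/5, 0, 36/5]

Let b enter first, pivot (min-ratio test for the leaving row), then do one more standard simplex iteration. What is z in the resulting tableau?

Ratio test on column b — row 1: entry 0 ≤ 0; row 2: 18/2 = 9; row 3: (18/5)/1 = 18/5; row 4: (34/5)/2 = 17/5. Minimum is 17/5 at row 4 (s_4 leaves); pivot element 2.
Pivot on row 4; the Z-row RHS becomes 36/5 − (-4)·(17/5) = 104/5.
Next entering variable (most negative Z-row entry -2/5): s_3.
Ratio test on column s_3 — row 1: entry -1/5 ≤ 0; row 2: (56/5)/(2/5) = 28; row 3: (1/5)/(2/5) = 1/2; row 4: entry -1/5 ≤ 0. Minimum is 1/2 at row 3 (a leaves); pivot element 2/5.
After the second pivot the Z-row RHS is 104/5 − (-2/5)·(1/2) = 21.

21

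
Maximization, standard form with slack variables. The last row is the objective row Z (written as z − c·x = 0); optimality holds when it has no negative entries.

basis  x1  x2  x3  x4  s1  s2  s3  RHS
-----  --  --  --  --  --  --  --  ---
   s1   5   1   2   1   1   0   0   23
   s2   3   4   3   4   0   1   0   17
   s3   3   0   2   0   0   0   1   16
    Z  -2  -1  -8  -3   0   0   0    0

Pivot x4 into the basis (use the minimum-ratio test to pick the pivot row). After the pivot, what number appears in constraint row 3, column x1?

Ratio test on column x4 — row 1: 23/1 = 23; row 2: 17/4 = 17/4; row 3: entry 0 ≤ 0. Minimum is 17/4 at row 2 (s2 leaves); pivot element 4.
Divide row 2 by 4; eliminate column x4 from the other rows.
Row 3 update in column x1: 3 − 0·(3/4) = 3.

3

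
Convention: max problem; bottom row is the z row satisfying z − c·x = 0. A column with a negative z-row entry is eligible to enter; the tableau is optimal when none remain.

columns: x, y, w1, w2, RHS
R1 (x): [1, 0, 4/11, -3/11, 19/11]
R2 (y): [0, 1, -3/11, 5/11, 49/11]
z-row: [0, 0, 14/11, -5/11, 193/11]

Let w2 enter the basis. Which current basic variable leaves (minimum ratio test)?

Column w2 entries and ratios — x: -3/11 ≤ 0, skip; y: (49/11)/(5/11) = 49/5.
Smallest ratio is 49/5 in the row of y, so y leaves.

y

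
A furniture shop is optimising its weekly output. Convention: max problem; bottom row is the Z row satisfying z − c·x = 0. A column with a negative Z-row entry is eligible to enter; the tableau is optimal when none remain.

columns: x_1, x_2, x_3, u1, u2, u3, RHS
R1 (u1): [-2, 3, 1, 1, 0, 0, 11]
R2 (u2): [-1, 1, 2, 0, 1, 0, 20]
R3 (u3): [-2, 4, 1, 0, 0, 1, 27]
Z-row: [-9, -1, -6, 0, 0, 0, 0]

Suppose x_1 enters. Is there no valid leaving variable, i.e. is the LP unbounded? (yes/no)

yes

Every constraint-row entry in column x_1 is ≤ 0, so increasing x_1 is unbounded.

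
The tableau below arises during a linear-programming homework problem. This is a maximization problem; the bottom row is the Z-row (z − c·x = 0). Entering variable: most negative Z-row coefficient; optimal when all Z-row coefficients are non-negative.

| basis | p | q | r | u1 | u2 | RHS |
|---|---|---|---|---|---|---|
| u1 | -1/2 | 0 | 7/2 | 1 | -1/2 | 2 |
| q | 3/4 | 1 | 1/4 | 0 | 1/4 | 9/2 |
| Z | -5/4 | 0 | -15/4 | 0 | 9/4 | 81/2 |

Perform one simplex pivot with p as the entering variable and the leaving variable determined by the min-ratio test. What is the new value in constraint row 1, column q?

2/3

Ratio test on column p — row 1: entry -1/2 ≤ 0; row 2: (9/2)/(3/4) = 6. Minimum is 6 at row 2 (q leaves); pivot element 3/4.
Divide row 2 by 3/4; eliminate column p from the other rows.
Row 1 update in column q: 0 − (-1/2)·(4/3) = 2/3.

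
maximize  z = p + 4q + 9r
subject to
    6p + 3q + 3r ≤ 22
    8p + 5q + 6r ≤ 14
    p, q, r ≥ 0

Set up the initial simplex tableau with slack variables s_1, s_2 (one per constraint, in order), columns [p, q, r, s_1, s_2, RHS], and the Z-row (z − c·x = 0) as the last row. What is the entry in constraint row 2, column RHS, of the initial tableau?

14

The RHS of constraint 2 is b_2 = 14.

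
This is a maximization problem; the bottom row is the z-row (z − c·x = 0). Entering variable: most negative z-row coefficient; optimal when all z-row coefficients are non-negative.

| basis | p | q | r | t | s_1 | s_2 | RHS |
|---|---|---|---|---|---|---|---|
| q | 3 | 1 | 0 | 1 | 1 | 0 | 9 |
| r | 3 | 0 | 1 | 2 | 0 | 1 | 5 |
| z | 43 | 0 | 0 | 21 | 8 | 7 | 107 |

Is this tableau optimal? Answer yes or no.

Every z-row coefficient is ≥ 0, so the tableau is optimal.

yes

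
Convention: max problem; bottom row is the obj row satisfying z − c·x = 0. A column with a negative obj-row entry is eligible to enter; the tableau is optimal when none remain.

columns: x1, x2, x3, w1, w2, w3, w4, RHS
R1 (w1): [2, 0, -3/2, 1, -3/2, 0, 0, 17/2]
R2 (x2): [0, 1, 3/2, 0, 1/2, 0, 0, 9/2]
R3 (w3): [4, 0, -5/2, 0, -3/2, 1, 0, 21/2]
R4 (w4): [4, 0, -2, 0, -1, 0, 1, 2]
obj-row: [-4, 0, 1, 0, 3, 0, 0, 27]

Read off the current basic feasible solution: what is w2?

w2 is not in the basis, so in the current basic feasible solution w2 = 0.

0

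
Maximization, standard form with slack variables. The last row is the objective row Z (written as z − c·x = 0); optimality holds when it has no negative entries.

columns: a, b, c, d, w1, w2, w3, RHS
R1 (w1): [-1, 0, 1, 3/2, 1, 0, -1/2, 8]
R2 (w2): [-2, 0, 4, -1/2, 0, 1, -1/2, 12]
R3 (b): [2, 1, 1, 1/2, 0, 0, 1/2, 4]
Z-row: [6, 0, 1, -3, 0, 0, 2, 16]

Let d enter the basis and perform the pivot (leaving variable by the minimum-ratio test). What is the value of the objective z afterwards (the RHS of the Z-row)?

Ratio test on column d — row 1: 8/(3/2) = 16/3; row 2: entry -1/2 ≤ 0; row 3: 4/(1/2) = 8. Minimum is 16/3 at row 1 (w1 leaves); pivot element 3/2.
Pivot on row 1; the Z-row RHS becomes 16 − (-3)·(16/3) = 32.

32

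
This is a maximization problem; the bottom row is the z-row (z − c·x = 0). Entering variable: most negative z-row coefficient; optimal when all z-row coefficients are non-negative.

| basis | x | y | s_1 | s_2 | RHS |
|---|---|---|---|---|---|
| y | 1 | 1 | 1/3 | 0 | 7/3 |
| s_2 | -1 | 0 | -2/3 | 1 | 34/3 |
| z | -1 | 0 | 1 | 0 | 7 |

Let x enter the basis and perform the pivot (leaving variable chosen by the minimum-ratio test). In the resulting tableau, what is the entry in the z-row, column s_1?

Ratio test on column x — row 1: (7/3)/1 = 7/3; row 2: entry -1 ≤ 0. Minimum is 7/3 at row 1 (y leaves); pivot element 1.
Divide row 1 by 1; eliminate column x from the other rows.
z-row update in column s_1: 1 − (-1)·(1/3) = 4/3.

4/3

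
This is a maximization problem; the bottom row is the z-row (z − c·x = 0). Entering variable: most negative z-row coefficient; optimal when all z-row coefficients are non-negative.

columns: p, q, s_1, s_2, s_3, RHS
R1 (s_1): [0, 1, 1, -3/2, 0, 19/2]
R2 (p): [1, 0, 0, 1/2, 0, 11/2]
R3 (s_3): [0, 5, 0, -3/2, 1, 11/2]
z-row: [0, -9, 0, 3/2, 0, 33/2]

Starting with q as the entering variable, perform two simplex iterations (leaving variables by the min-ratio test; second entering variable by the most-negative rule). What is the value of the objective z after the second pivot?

Ratio test on column q — row 1: (19/2)/1 = 19/2; row 2: entry 0 ≤ 0; row 3: (11/2)/5 = 11/10. Minimum is 11/10 at row 3 (s_3 leaves); pivot element 5.
Pivot on row 3; the z-row RHS becomes 33/2 − (-9)·(11/10) = 132/5.
Next entering variable (most negative z-row entry -6/5): s_2.
Ratio test on column s_2 — row 1: entry -6/5 ≤ 0; row 2: (11/2)/(1/2) = 11; row 3: entry -3/10 ≤ 0. Minimum is 11 at row 2 (p leaves); pivot element 1/2.
After the second pivot the z-row RHS is 132/5 − (-6/5)·11 = 198/5.

198/5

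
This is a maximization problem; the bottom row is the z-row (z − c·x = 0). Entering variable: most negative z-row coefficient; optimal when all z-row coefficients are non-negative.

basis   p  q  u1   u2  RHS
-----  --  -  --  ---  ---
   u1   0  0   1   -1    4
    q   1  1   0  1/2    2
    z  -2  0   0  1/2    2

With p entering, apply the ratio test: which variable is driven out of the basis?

q

Column p entries and ratios — u1: 0 ≤ 0, skip; q: 2/1 = 2.
Smallest ratio is 2 in the row of q, so q leaves.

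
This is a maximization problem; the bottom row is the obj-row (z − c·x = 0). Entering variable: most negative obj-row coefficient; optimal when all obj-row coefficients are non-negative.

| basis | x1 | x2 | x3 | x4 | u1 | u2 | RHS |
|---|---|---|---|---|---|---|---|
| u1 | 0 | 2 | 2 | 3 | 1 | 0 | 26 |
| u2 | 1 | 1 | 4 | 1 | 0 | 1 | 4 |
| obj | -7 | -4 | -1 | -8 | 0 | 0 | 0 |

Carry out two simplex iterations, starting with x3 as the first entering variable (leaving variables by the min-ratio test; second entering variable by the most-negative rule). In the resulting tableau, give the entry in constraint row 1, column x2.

-1

Ratio test on column x3 — row 1: 26/2 = 13; row 2: 4/4 = 1. Minimum is 1 at row 2 (u2 leaves); pivot element 4.
Divide row 2 by 4; eliminate column x3 from the other rows.
Second iteration: most negative obj-row entry is -31/4 in column x4, so x4 enters.
Ratio test on column x4 — row 1: 24/(5/2) = 48/5; row 2: 1/(1/4) = 4. Minimum is 4 at row 2 (x3 leaves); pivot element 1/4.
Divide row 2 by 1/4; eliminate column x4 from the other rows.
After both pivots, the entry at constraint row 1, column x2 is -1.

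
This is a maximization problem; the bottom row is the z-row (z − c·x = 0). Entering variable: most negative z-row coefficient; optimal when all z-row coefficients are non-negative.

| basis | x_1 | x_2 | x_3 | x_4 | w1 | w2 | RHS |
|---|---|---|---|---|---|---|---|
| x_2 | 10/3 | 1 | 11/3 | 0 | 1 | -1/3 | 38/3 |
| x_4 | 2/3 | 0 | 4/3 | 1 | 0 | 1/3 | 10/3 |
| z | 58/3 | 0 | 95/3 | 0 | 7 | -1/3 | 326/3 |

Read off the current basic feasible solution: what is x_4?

x_4 is basic (row 2); its value is the RHS of that row, 10/3.

10/3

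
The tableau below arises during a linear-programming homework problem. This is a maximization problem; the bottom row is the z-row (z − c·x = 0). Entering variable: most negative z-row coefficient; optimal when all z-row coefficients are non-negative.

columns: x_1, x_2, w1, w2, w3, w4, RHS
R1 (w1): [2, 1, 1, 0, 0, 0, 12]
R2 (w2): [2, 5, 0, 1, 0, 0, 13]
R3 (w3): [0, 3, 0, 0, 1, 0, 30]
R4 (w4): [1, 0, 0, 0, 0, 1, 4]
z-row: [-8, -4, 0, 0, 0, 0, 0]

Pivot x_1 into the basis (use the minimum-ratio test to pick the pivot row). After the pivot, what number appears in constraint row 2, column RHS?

5

Ratio test on column x_1 — row 1: 12/2 = 6; row 2: 13/2 = 13/2; row 3: entry 0 ≤ 0; row 4: 4/1 = 4. Minimum is 4 at row 4 (w4 leaves); pivot element 1.
Divide row 4 by 1; eliminate column x_1 from the other rows.
Row 2 update in column RHS: 13 − 2·4 = 5.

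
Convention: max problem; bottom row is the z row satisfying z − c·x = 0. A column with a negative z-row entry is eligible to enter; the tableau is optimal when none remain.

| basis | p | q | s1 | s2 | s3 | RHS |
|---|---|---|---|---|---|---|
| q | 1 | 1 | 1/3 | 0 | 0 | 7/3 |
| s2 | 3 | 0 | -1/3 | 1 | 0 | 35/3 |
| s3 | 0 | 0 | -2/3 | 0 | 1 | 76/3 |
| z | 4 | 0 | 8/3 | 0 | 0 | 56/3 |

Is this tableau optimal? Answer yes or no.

yes

Every z-row coefficient is ≥ 0, so the tableau is optimal.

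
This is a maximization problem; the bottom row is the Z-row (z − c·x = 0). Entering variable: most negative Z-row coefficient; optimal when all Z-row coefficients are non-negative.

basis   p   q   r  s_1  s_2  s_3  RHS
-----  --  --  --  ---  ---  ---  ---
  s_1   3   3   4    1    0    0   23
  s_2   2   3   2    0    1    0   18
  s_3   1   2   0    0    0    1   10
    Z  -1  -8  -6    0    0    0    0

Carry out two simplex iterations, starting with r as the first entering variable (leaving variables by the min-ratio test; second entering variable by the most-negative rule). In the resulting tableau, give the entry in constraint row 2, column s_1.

-1/3

Ratio test on column r — row 1: 23/4 = 23/4; row 2: 18/2 = 9; row 3: entry 0 ≤ 0. Minimum is 23/4 at row 1 (s_1 leaves); pivot element 4.
Divide row 1 by 4; eliminate column r from the other rows.
Second iteration: most negative Z-row entry is -7/2 in column q, so q enters.
Ratio test on column q — row 1: (23/4)/(3/4) = 23/3; row 2: (13/2)/(3/2) = 13/3; row 3: 10/2 = 5. Minimum is 13/3 at row 2 (s_2 leaves); pivot element 3/2.
Divide row 2 by 3/2; eliminate column q from the other rows.
After both pivots, the entry at constraint row 2, column s_1 is -1/3.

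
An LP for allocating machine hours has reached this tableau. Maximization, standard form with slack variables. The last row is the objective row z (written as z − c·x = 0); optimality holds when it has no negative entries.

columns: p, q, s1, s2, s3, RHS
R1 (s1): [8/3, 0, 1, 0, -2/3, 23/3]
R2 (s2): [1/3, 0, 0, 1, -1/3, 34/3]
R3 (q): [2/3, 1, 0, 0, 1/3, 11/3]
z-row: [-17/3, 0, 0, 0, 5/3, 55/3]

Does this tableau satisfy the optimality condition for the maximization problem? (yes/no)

no

The z-row has a negative entry -17/3 in column p, so it is not optimal.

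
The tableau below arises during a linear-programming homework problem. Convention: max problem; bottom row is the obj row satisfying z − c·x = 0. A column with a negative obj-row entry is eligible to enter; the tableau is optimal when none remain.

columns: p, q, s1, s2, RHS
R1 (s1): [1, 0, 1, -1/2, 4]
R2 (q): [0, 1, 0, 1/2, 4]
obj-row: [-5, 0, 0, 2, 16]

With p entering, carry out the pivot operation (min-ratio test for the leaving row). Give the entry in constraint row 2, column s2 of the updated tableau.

Ratio test on column p — row 1: 4/1 = 4; row 2: entry 0 ≤ 0. Minimum is 4 at row 1 (s1 leaves); pivot element 1.
Divide row 1 by 1; eliminate column p from the other rows.
Row 2 update in column s2: 1/2 − 0·(-1/2) = 1/2.

1/2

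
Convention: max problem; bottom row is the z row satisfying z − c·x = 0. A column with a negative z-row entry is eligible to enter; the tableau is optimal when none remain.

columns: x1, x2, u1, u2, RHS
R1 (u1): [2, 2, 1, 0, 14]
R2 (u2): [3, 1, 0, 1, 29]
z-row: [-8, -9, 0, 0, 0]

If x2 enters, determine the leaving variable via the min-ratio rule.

u1

Column x2 entries and ratios — u1: 14/2 = 7; u2: 29/1 = 29.
Smallest ratio is 7 in the row of u1, so u1 leaves.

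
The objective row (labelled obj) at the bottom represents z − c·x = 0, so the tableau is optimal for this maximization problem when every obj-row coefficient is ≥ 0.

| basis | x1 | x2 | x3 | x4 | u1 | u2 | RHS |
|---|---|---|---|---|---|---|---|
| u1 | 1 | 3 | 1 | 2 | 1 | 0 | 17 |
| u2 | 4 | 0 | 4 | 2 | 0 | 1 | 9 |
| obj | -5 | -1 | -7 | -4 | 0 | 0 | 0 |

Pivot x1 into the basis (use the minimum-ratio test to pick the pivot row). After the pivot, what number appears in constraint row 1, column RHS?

59/4

Ratio test on column x1 — row 1: 17/1 = 17; row 2: 9/4 = 9/4. Minimum is 9/4 at row 2 (u2 leaves); pivot element 4.
Divide row 2 by 4; eliminate column x1 from the other rows.
Row 1 update in column RHS: 17 − 1·(9/4) = 59/4.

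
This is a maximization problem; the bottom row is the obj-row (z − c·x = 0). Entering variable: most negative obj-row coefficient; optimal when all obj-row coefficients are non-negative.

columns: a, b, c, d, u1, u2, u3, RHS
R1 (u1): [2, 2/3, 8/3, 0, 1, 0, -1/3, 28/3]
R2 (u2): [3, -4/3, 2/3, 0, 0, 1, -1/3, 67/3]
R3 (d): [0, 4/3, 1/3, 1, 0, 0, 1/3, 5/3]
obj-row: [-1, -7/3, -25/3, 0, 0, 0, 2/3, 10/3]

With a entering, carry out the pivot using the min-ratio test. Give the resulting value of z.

8

Ratio test on column a — row 1: (28/3)/2 = 14/3; row 2: (67/3)/3 = 67/9; row 3: entry 0 ≤ 0. Minimum is 14/3 at row 1 (u1 leaves); pivot element 2.
Pivot on row 1; the obj-row RHS becomes 10/3 − (-1)·(14/3) = 8.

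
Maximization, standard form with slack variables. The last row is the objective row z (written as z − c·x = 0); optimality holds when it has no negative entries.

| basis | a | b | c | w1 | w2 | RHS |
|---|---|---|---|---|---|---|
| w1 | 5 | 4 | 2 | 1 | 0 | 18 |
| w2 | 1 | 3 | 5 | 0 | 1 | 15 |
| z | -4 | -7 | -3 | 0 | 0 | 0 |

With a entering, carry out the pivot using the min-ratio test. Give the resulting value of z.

72/5

Ratio test on column a — row 1: 18/5 = 18/5; row 2: 15/1 = 15. Minimum is 18/5 at row 1 (w1 leaves); pivot element 5.
Pivot on row 1; the z-row RHS becomes 0 − (-4)·(18/5) = 72/5.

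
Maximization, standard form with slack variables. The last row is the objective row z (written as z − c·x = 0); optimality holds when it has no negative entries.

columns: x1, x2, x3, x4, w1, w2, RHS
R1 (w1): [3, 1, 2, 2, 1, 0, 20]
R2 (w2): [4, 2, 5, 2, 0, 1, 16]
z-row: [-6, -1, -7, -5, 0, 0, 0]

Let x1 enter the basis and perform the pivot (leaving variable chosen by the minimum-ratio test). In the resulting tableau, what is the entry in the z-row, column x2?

Ratio test on column x1 — row 1: 20/3 = 20/3; row 2: 16/4 = 4. Minimum is 4 at row 2 (w2 leaves); pivot element 4.
Divide row 2 by 4; eliminate column x1 from the other rows.
z-row update in column x2: -1 − (-6)·(1/2) = 2.

2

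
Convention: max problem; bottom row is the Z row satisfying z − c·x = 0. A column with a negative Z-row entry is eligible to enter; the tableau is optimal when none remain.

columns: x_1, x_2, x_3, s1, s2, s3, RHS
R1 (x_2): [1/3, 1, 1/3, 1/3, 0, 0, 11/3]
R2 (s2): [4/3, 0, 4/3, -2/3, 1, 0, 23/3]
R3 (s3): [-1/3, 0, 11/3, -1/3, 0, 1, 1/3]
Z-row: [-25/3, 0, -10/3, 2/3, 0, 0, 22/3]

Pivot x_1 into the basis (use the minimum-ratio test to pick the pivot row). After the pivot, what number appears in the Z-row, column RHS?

221/4

Ratio test on column x_1 — row 1: (11/3)/(1/3) = 11; row 2: (23/3)/(4/3) = 23/4; row 3: entry -1/3 ≤ 0. Minimum is 23/4 at row 2 (s2 leaves); pivot element 4/3.
Divide row 2 by 4/3; eliminate column x_1 from the other rows.
Z-row update in column RHS: 22/3 − (-25/3)·(23/4) = 221/4.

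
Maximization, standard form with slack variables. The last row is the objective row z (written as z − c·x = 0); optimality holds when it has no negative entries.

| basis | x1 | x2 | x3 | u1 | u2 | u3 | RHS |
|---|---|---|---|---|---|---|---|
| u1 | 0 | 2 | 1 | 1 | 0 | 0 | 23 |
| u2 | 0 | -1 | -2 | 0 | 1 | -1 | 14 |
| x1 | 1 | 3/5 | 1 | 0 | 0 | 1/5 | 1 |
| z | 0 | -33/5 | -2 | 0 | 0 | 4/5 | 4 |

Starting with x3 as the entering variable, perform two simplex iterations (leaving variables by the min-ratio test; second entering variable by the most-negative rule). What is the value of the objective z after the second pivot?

Ratio test on column x3 — row 1: 23/1 = 23; row 2: entry -2 ≤ 0; row 3: 1/1 = 1. Minimum is 1 at row 3 (x1 leaves); pivot element 1.
Pivot on row 3; the z-row RHS becomes 4 − (-2)·1 = 6.
Next entering variable (most negative z-row entry -27/5): x2.
Ratio test on column x2 — row 1: 22/(7/5) = 110/7; row 2: 16/(1/5) = 80; row 3: 1/(3/5) = 5/3. Minimum is 5/3 at row 3 (x3 leaves); pivot element 3/5.
After the second pivot the z-row RHS is 6 − (-27/5)·(5/3) = 15.

15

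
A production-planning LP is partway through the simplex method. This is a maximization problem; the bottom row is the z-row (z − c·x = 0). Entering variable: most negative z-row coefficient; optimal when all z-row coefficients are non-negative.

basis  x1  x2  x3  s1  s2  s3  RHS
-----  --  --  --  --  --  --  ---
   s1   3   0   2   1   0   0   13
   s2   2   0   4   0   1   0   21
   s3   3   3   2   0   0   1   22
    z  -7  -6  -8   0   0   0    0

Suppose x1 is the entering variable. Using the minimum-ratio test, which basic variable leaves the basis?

Column x1 entries and ratios — s1: 13/3 = 13/3; s2: 21/2 = 21/2; s3: 22/3 = 22/3.
Smallest ratio is 13/3 in the row of s1, so s1 leaves.

s1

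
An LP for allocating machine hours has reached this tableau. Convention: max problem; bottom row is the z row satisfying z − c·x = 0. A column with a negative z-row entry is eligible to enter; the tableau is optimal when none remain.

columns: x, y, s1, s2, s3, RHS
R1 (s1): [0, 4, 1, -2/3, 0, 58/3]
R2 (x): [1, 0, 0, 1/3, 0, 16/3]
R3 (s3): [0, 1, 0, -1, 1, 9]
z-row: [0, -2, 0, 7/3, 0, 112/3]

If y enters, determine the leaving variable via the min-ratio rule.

Column y entries and ratios — s1: (58/3)/4 = 29/6; x: 0 ≤ 0, skip; s3: 9/1 = 9.
Smallest ratio is 29/6 in the row of s1, so s1 leaves.

s1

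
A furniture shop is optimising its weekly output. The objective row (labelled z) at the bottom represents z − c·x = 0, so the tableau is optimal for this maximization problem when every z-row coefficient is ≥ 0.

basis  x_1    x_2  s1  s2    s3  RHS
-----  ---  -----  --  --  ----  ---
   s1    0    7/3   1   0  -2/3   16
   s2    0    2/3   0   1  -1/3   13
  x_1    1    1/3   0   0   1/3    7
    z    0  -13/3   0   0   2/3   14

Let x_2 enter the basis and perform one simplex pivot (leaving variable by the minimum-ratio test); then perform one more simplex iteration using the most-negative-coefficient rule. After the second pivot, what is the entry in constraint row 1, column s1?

1/3

Ratio test on column x_2 — row 1: 16/(7/3) = 48/7; row 2: 13/(2/3) = 39/2; row 3: 7/(1/3) = 21. Minimum is 48/7 at row 1 (s1 leaves); pivot element 7/3.
Divide row 1 by 7/3; eliminate column x_2 from the other rows.
Second iteration: most negative z-row entry is -4/7 in column s3, so s3 enters.
Ratio test on column s3 — row 1: entry -2/7 ≤ 0; row 2: entry -1/7 ≤ 0; row 3: (33/7)/(3/7) = 11. Minimum is 11 at row 3 (x_1 leaves); pivot element 3/7.
Divide row 3 by 3/7; eliminate column s3 from the other rows.
After both pivots, the entry at constraint row 1, column s1 is 1/3.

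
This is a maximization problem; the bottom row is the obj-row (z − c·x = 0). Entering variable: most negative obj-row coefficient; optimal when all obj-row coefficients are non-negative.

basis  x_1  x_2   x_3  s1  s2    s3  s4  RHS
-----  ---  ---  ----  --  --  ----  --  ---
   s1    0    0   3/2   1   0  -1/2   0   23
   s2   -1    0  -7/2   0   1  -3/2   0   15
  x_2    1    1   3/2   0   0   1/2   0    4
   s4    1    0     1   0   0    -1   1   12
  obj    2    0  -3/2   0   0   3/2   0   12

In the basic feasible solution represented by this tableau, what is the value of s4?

s4 is basic (row 4); its value is the RHS of that row, 12.

12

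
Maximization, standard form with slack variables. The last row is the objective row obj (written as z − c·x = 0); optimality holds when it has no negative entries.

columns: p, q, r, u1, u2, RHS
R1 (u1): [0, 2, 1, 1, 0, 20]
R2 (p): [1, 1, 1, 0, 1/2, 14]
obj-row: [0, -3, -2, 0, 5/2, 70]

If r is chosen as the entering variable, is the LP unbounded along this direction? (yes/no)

Column r has positive entries in row(s) 1, 2, so the ratio test bounds it — not unbounded.

no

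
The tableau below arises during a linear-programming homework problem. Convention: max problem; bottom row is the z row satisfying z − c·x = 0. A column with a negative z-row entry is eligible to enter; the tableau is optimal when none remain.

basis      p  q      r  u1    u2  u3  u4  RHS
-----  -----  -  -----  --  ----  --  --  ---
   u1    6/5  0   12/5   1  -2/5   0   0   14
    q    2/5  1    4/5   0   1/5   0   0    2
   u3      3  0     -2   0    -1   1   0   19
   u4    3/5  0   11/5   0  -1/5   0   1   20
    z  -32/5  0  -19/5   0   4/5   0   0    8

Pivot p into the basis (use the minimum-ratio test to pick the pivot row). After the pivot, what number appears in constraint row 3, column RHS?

4

Ratio test on column p — row 1: 14/(6/5) = 35/3; row 2: 2/(2/5) = 5; row 3: 19/3 = 19/3; row 4: 20/(3/5) = 100/3. Minimum is 5 at row 2 (q leaves); pivot element 2/5.
Divide row 2 by 2/5; eliminate column p from the other rows.
Row 3 update in column RHS: 19 − 3·5 = 4.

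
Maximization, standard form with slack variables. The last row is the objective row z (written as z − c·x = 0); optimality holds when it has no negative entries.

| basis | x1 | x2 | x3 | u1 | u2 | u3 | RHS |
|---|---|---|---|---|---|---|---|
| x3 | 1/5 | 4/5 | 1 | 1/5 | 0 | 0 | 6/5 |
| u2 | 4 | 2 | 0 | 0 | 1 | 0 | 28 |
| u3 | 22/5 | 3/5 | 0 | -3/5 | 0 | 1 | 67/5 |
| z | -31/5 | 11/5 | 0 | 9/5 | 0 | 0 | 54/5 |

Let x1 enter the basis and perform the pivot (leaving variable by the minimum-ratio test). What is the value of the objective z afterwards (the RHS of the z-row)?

653/22

Ratio test on column x1 — row 1: (6/5)/(1/5) = 6; row 2: 28/4 = 7; row 3: (67/5)/(22/5) = 67/22. Minimum is 67/22 at row 3 (u3 leaves); pivot element 22/5.
Pivot on row 3; the z-row RHS becomes 54/5 − (-31/5)·(67/22) = 653/22.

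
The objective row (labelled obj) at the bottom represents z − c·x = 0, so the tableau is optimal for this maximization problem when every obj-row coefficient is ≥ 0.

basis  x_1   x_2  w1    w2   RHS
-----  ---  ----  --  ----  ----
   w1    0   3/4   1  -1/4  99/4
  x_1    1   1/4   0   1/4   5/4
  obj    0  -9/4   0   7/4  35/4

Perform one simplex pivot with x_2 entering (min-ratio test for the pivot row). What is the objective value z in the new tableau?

20

Ratio test on column x_2 — row 1: (99/4)/(3/4) = 33; row 2: (5/4)/(1/4) = 5. Minimum is 5 at row 2 (x_1 leaves); pivot element 1/4.
Pivot on row 2; the obj-row RHS becomes 35/4 − (-9/4)·5 = 20.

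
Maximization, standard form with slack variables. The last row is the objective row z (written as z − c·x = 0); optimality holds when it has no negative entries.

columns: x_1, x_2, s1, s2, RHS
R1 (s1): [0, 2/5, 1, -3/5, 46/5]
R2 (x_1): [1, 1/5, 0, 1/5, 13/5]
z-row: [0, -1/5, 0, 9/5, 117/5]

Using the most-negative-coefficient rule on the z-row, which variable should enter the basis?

Negative z-row entries: x_2: -1/5.
The most negative is -1/5 in column x_2, so x_2 enters.

x_2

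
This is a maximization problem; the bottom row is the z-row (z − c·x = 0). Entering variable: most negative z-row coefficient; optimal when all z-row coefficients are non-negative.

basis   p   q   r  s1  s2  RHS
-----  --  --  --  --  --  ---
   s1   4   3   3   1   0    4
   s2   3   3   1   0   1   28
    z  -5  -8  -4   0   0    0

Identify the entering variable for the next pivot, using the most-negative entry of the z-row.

Negative z-row entries: p: -5, q: -8, r: -4.
The most negative is -8 in column q, so q enters.

q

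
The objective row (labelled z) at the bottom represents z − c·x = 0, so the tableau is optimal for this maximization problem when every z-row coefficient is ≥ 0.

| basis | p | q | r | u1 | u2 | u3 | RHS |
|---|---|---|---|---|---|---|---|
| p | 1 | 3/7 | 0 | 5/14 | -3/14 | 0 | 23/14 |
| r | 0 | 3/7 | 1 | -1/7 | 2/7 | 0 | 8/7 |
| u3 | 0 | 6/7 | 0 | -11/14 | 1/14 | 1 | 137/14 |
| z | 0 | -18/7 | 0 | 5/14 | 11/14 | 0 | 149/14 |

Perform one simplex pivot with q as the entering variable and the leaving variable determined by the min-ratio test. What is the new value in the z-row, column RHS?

35/2

Ratio test on column q — row 1: (23/14)/(3/7) = 23/6; row 2: (8/7)/(3/7) = 8/3; row 3: (137/14)/(6/7) = 137/12. Minimum is 8/3 at row 2 (r leaves); pivot element 3/7.
Divide row 2 by 3/7; eliminate column q from the other rows.
z-row update in column RHS: 149/14 − (-18/7)·(8/3) = 35/2.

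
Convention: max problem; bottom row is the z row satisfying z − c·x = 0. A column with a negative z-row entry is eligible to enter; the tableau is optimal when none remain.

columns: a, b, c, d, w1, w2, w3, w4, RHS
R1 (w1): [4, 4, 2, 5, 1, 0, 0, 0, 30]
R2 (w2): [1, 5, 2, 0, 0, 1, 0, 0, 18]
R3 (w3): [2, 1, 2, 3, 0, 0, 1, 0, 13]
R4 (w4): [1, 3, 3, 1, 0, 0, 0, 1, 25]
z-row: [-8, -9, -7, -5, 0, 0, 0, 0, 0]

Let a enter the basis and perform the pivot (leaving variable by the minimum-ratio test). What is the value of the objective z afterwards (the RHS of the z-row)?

Ratio test on column a — row 1: 30/4 = 15/2; row 2: 18/1 = 18; row 3: 13/2 = 13/2; row 4: 25/1 = 25. Minimum is 13/2 at row 3 (w3 leaves); pivot element 2.
Pivot on row 3; the z-row RHS becomes 0 − (-8)·(13/2) = 52.

52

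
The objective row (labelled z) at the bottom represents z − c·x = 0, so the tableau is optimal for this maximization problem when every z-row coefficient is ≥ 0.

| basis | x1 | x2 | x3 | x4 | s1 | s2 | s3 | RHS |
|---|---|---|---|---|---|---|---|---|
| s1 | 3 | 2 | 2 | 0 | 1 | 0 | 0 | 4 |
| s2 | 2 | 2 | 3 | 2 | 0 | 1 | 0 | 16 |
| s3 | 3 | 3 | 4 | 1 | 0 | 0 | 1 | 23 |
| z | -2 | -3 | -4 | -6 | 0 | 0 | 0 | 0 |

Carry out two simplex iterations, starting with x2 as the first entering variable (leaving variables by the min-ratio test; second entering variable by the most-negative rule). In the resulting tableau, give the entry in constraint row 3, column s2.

Ratio test on column x2 — row 1: 4/2 = 2; row 2: 16/2 = 8; row 3: 23/3 = 23/3. Minimum is 2 at row 1 (s1 leaves); pivot element 2.
Divide row 1 by 2; eliminate column x2 from the other rows.
Second iteration: most negative z-row entry is -6 in column x4, so x4 enters.
Ratio test on column x4 — row 1: entry 0 ≤ 0; row 2: 12/2 = 6; row 3: 17/1 = 17. Minimum is 6 at row 2 (s2 leaves); pivot element 2.
Divide row 2 by 2; eliminate column x4 from the other rows.
After both pivots, the entry at constraint row 3, column s2 is -1/2.

-1/2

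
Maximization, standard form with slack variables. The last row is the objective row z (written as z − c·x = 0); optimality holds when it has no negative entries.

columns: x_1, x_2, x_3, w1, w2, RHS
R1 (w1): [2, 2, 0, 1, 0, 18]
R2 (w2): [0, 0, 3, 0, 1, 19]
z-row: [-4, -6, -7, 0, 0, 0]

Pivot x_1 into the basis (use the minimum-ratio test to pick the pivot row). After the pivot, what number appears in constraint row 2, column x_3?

Ratio test on column x_1 — row 1: 18/2 = 9; row 2: entry 0 ≤ 0. Minimum is 9 at row 1 (w1 leaves); pivot element 2.
Divide row 1 by 2; eliminate column x_1 from the other rows.
Row 2 update in column x_3: 3 − 0·0 = 3.

3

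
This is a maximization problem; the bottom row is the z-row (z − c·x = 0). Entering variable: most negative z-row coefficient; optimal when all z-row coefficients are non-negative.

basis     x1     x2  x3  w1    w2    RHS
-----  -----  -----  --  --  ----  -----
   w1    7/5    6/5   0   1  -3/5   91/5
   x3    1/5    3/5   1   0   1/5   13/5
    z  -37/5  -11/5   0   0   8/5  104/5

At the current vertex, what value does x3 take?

13/5

x3 is basic (row 2); its value is the RHS of that row, 13/5.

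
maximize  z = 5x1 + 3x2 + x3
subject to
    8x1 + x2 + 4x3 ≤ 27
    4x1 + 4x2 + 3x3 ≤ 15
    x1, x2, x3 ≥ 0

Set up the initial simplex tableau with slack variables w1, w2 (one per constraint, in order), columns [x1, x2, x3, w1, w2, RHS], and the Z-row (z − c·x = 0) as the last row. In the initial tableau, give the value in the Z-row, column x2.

-3

The Z-row carries the negated objective coefficients: the x2 entry is -3.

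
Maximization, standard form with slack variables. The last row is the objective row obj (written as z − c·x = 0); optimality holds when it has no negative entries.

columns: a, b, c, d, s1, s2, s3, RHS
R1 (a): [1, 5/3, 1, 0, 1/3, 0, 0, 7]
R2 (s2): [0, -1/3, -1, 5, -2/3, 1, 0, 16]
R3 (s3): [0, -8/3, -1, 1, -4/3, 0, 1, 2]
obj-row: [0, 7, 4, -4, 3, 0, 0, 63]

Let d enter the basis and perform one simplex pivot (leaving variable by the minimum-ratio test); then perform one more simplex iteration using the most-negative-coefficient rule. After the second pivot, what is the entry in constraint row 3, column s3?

-1/39

Ratio test on column d — row 1: entry 0 ≤ 0; row 2: 16/5 = 16/5; row 3: 2/1 = 2. Minimum is 2 at row 3 (s3 leaves); pivot element 1.
Divide row 3 by 1; eliminate column d from the other rows.
Second iteration: most negative obj-row entry is -11/3 in column b, so b enters.
Ratio test on column b — row 1: 7/(5/3) = 21/5; row 2: 6/13 = 6/13; row 3: entry -8/3 ≤ 0. Minimum is 6/13 at row 2 (s2 leaves); pivot element 13.
Divide row 2 by 13; eliminate column b from the other rows.
After both pivots, the entry at constraint row 3, column s3 is -1/39.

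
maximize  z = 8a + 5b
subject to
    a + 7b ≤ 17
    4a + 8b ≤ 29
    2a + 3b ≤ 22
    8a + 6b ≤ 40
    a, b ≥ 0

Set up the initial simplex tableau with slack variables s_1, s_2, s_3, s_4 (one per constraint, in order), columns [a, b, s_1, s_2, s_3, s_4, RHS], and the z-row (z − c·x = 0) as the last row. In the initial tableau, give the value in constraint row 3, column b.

3

Constraint 3 has coefficient 3 on b.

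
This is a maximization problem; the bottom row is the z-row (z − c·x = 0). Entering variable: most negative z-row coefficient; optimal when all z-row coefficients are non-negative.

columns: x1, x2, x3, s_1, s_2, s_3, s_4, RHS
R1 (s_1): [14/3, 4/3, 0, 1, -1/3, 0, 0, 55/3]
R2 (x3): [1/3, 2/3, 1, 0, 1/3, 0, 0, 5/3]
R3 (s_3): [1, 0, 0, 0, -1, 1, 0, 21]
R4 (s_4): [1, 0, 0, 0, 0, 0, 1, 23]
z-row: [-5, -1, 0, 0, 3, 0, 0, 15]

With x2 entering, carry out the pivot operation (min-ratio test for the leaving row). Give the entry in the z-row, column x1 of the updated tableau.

-9/2

Ratio test on column x2 — row 1: (55/3)/(4/3) = 55/4; row 2: (5/3)/(2/3) = 5/2; row 3: entry 0 ≤ 0; row 4: entry 0 ≤ 0. Minimum is 5/2 at row 2 (x3 leaves); pivot element 2/3.
Divide row 2 by 2/3; eliminate column x2 from the other rows.
z-row update in column x1: -5 − (-1)·(1/2) = -9/2.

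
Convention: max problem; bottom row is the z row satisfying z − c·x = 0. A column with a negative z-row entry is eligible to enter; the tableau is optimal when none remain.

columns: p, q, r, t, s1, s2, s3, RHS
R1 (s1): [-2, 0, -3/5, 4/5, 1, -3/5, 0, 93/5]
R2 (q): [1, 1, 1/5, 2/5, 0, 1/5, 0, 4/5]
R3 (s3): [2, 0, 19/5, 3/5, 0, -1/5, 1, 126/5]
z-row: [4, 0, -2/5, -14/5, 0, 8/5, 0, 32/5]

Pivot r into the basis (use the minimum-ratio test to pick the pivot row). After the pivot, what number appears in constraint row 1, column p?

Ratio test on column r — row 1: entry -3/5 ≤ 0; row 2: (4/5)/(1/5) = 4; row 3: (126/5)/(19/5) = 126/19. Minimum is 4 at row 2 (q leaves); pivot element 1/5.
Divide row 2 by 1/5; eliminate column r from the other rows.
Row 1 update in column p: -2 − (-3/5)·5 = 1.

1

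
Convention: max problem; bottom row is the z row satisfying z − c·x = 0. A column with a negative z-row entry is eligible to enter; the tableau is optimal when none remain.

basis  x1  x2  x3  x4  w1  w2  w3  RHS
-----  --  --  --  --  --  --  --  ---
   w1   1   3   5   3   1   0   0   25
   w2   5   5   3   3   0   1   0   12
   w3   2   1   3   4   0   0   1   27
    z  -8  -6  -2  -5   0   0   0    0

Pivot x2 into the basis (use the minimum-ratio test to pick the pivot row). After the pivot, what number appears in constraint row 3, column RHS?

Ratio test on column x2 — row 1: 25/3 = 25/3; row 2: 12/5 = 12/5; row 3: 27/1 = 27. Minimum is 12/5 at row 2 (w2 leaves); pivot element 5.
Divide row 2 by 5; eliminate column x2 from the other rows.
Row 3 update in column RHS: 27 − 1·(12/5) = 123/5.

123/5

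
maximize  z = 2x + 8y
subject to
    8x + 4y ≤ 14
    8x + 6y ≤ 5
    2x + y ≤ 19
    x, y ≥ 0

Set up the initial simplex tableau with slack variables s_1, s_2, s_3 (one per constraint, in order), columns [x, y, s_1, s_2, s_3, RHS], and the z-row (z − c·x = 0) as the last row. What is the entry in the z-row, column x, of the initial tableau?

-2

The z-row carries the negated objective coefficients: the x entry is -2.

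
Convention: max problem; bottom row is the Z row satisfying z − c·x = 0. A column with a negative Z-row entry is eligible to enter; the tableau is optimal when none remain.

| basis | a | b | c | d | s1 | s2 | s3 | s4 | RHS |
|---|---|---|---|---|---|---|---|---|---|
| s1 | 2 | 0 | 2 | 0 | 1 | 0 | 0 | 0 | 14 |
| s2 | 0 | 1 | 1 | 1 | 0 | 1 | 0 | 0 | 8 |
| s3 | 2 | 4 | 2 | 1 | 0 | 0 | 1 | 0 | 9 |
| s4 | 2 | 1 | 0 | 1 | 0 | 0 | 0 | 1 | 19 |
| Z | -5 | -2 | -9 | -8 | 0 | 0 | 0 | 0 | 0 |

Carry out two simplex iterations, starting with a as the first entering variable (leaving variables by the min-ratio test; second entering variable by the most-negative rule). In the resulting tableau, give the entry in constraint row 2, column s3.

Ratio test on column a — row 1: 14/2 = 7; row 2: entry 0 ≤ 0; row 3: 9/2 = 9/2; row 4: 19/2 = 19/2. Minimum is 9/2 at row 3 (s3 leaves); pivot element 2.
Divide row 3 by 2; eliminate column a from the other rows.
Second iteration: most negative Z-row entry is -11/2 in column d, so d enters.
Ratio test on column d — row 1: entry -1 ≤ 0; row 2: 8/1 = 8; row 3: (9/2)/(1/2) = 9; row 4: entry 0 ≤ 0. Minimum is 8 at row 2 (s2 leaves); pivot element 1.
Divide row 2 by 1; eliminate column d from the other rows.
After both pivots, the entry at constraint row 2, column s3 is 0.

0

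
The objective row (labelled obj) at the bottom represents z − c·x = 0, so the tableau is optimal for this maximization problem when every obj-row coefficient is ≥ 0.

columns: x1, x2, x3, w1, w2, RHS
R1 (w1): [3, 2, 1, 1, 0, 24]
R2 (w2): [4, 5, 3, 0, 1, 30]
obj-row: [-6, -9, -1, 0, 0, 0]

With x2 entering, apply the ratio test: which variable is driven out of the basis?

Column x2 entries and ratios — w1: 24/2 = 12; w2: 30/5 = 6.
Smallest ratio is 6 in the row of w2, so w2 leaves.

w2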